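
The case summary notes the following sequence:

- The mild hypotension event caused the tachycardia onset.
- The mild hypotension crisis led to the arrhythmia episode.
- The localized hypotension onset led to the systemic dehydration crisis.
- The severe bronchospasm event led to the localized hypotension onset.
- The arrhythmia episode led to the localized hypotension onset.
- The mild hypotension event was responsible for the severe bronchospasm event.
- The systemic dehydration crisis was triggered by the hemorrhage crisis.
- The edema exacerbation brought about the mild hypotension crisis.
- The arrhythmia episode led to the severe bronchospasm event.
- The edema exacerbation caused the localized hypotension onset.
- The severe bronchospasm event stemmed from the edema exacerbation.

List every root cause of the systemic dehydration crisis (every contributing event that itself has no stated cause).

Tracing upstream from the systemic dehydration crisis: the systemic dehydration crisis ← the localized hypotension onset ← the severe bronchospasm event ← the mild hypotension event.
A separate upstream branch: the systemic dehydration crisis ← the localized hypotension onset ← the edema exacerbation.
A separate upstream branch: the systemic dehydration crisis ← the hemorrhage crisis.
Each of those chain origins has no stated cause.

the edema exacerbation, the hemorrhage crisis, the mild hypotension event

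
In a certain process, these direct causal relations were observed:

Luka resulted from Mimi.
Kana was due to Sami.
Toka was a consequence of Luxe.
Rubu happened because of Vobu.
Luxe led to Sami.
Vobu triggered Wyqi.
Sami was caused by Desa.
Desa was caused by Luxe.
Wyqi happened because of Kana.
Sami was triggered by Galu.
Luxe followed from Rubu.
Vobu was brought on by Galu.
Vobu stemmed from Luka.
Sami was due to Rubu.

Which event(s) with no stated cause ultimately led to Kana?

Tracing upstream from Kana: Kana ← Sami ← Rubu ← Vobu ← Luka ← Mimi.
A separate upstream branch: Kana ← Sami ← Galu.
Each of those chain origins has no stated cause.

Galu, Mimi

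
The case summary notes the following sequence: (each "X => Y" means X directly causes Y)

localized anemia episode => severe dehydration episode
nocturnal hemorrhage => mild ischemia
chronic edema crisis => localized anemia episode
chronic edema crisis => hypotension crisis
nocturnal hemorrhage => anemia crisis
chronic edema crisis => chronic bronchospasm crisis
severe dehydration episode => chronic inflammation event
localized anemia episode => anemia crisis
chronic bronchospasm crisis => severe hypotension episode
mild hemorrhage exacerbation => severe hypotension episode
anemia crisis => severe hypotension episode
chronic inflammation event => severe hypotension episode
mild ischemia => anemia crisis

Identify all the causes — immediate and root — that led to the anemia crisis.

Immediate causes of the anemia crisis: the localized anemia episode, the nocturnal hemorrhage, the mild ischemia.
Further upstream: the chronic edema crisis.

the chronic edema crisis, the localized anemia episode, the mild ischemia, the nocturnal hemorrhage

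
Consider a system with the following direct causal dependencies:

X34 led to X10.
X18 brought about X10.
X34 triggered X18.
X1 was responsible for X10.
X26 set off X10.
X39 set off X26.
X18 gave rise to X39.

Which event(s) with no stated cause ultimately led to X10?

X1, X34

Tracing upstream from X10: X10 ← X34.
A separate upstream branch: X10 ← X1.
Each of those chain origins has no stated cause.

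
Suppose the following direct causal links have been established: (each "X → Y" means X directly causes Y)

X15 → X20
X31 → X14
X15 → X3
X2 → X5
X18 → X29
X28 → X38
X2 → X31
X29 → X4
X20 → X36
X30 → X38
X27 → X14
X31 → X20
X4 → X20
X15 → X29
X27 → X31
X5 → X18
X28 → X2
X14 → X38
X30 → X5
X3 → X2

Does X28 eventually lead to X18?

There is a causal chain: X28 → X2 → X5 → X18.

Yes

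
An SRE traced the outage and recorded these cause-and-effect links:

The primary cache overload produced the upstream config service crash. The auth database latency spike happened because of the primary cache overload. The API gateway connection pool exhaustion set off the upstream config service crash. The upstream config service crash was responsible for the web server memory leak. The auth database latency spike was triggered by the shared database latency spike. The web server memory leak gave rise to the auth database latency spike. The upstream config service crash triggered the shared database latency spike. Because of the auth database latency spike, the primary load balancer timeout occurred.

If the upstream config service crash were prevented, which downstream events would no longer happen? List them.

the shared database latency spike, the web server memory leak

Downstream of the upstream config service crash: the shared database latency spike, the web server memory leak, the auth database latency spike, the primary load balancer timeout.
Of those, still caused via another path: the auth database latency spike, the primary load balancer timeout.
The remainder have no surviving cause.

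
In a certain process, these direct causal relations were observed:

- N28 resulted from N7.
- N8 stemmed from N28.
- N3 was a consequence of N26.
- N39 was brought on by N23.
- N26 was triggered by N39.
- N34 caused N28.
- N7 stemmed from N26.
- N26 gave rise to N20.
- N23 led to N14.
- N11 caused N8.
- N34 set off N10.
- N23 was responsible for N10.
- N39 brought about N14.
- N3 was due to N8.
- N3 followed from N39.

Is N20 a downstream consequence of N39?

Yes

There is a causal chain: N39 → N26 → N20.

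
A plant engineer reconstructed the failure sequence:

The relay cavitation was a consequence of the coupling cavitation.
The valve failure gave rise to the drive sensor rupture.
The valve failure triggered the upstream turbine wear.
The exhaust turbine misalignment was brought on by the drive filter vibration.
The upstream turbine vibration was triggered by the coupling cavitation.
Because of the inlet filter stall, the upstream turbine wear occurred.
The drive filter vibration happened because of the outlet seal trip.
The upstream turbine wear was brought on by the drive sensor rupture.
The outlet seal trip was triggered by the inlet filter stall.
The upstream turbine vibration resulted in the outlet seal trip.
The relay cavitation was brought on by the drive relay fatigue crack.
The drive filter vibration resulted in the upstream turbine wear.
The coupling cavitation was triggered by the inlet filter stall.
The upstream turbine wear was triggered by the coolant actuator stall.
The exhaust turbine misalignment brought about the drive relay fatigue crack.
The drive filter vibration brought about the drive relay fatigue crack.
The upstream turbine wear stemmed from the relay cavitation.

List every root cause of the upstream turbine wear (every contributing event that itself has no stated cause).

Tracing upstream from the upstream turbine wear: the upstream turbine wear ← the inlet filter stall.
A separate upstream branch: the upstream turbine wear ← the valve failure.
A separate upstream branch: the upstream turbine wear ← the coolant actuator stall.
Each of those chain origins has no stated cause.

the coolant actuator stall, the inlet filter stall, the valve failure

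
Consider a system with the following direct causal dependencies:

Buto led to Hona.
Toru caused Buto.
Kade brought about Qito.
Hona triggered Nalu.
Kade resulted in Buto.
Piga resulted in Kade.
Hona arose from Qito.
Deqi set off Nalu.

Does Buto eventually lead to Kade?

No

Buto leads to Hona, Nalu; Kade is not among them.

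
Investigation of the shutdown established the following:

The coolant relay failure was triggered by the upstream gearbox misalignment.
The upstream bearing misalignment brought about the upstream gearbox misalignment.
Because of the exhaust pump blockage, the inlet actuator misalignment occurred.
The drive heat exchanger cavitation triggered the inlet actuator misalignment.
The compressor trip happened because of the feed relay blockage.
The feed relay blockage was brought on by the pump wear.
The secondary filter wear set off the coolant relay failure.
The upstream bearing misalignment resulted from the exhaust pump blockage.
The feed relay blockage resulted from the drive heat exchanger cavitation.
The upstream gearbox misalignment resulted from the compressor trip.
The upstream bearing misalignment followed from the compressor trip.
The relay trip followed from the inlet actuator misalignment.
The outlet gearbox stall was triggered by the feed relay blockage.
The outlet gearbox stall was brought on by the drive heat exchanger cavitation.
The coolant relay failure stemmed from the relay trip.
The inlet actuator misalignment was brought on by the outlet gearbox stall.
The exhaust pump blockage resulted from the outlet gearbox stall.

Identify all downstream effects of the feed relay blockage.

the compressor trip, the coolant relay failure, the exhaust pump blockage, the inlet actuator misalignment, the outlet gearbox stall, the relay trip, the upstream bearing misalignment, the upstream gearbox misalignment

Direct effects: the outlet gearbox stall, the compressor trip.
2 steps out: the exhaust pump blockage, the inlet actuator misalignment, the upstream bearing misalignment, the upstream gearbox misalignment.
3 steps out: the relay trip, the coolant relay failure.
Not reachable from it: the drive heat exchanger cavitation, the pump wear, the secondary filter wear.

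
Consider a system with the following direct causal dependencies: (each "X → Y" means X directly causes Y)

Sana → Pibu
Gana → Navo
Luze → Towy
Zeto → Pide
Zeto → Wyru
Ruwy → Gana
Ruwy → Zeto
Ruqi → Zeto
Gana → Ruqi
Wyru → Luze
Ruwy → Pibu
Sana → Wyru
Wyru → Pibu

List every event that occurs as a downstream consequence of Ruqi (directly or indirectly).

Direct effects: Zeto.
2 steps out: Pide, Wyru.
3 steps out: Pibu, Luze.
4 steps out: Towy.
Not reachable from it: Ruwy, Gana, Navo, Sana.

Luze, Pibu, Pide, Towy, Wyru, Zeto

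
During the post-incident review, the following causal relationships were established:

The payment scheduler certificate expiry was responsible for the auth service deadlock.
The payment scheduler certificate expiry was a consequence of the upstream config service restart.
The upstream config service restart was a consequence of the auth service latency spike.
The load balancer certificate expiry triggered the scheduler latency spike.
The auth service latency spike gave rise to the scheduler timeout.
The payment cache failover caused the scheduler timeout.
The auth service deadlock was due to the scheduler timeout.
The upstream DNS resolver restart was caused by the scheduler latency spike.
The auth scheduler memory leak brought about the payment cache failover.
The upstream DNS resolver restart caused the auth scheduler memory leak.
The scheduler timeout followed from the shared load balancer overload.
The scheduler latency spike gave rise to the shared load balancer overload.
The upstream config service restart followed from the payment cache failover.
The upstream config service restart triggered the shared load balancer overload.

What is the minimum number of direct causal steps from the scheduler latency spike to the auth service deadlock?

Shortest chain: the scheduler latency spike → the shared load balancer overload → the scheduler timeout → the auth service deadlock.

3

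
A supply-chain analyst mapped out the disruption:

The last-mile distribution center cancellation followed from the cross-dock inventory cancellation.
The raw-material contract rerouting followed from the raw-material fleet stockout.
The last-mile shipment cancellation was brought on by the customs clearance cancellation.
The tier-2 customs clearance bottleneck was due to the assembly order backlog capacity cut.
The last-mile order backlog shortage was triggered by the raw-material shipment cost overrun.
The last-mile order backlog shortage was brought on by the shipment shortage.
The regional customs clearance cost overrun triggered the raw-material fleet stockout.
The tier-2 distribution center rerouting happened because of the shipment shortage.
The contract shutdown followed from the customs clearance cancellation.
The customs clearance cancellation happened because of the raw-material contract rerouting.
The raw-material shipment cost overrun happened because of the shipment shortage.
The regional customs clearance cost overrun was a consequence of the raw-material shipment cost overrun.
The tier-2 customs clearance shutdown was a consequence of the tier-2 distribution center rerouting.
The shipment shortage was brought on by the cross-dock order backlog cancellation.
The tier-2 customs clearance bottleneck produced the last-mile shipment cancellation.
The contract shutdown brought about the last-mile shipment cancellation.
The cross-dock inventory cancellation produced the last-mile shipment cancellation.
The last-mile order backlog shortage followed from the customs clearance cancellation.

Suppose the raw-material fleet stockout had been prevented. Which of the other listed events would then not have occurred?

Downstream of the raw-material fleet stockout: the raw-material contract rerouting, the customs clearance cancellation, the last-mile order backlog shortage, the contract shutdown, the last-mile shipment cancellation.
Of those, still caused via another path: the last-mile order backlog shortage, the last-mile shipment cancellation.
The remainder have no surviving cause.

the contract shutdown, the customs clearance cancellation, the raw-material contract rerouting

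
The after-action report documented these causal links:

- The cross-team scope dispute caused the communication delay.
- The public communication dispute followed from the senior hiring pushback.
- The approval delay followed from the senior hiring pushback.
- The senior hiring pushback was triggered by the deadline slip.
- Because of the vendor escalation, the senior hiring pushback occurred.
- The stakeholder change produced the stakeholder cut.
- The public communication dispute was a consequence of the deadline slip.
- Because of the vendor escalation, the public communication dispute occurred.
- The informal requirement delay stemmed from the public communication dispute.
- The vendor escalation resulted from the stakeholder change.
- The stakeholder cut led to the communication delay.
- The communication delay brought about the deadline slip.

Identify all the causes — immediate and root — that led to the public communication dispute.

Immediate causes of the public communication dispute: the deadline slip, the vendor escalation, the senior hiring pushback.
Further upstream: the stakeholder change, the stakeholder cut, the cross-team scope dispute, the communication delay.

the communication delay, the cross-team scope dispute, the deadline slip, the senior hiring pushback, the stakeholder change, the stakeholder cut, the vendor escalation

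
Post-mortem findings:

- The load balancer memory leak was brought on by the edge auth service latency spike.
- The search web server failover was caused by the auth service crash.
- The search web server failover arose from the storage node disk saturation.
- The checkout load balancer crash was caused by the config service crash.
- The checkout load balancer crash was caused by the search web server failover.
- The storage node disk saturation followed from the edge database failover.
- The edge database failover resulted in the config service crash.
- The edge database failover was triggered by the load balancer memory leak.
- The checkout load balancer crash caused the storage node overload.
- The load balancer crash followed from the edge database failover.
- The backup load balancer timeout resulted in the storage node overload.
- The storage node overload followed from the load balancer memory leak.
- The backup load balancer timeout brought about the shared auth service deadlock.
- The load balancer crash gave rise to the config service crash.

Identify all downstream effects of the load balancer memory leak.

Direct effects: the edge database failover, the storage node overload.
2 steps out: the storage node disk saturation, the load balancer crash, the config service crash.
3 steps out: the search web server failover, the checkout load balancer crash.
Not reachable from it: the edge auth service latency spike, the auth service crash, the backup load balancer timeout, the shared auth service deadlock.

the checkout load balancer crash, the config service crash, the edge database failover, the load balancer crash, the search web server failover, the storage node disk saturation, the storage node overload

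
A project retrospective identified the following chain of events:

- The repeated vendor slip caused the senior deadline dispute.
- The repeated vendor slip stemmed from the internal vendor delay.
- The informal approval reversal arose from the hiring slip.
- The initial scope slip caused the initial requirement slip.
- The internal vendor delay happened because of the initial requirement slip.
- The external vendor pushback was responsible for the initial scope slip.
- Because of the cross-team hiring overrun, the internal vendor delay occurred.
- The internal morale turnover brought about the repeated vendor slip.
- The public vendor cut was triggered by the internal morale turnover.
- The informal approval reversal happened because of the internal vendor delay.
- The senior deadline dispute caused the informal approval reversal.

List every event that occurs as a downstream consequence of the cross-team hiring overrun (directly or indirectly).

Direct effects: the internal vendor delay.
2 steps out: the repeated vendor slip, the informal approval reversal.
3 steps out: the senior deadline dispute.
Not reachable from it: the internal morale turnover, the external vendor pushback, the initial scope slip, the initial requirement slip, the hiring slip, the public vendor cut.

the informal approval reversal, the internal vendor delay, the repeated vendor slip, the senior deadline dispute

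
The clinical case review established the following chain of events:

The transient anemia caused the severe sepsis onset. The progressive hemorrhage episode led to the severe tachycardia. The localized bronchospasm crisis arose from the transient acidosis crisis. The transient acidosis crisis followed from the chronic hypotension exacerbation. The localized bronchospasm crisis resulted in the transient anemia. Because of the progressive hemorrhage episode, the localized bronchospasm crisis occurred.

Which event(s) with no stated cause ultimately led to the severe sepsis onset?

Tracing upstream from the severe sepsis onset: the severe sepsis onset ← the transient anemia ← the localized bronchospasm crisis ← the transient acidosis crisis ← the chronic hypotension exacerbation.
A separate upstream branch: the severe sepsis onset ← the transient anemia ← the localized bronchospasm crisis ← the progressive hemorrhage episode.
Each of those chain origins has no stated cause.

the chronic hypotension exacerbation, the progressive hemorrhage episode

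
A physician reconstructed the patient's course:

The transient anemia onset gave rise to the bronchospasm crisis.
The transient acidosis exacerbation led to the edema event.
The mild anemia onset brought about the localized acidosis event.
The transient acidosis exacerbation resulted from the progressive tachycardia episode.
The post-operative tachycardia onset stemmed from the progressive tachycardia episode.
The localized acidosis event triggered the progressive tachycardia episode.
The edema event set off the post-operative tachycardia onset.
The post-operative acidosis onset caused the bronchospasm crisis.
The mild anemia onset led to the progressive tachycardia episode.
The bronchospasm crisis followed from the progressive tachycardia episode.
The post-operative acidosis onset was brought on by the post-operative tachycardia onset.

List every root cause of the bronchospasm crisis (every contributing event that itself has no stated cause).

Tracing upstream from the bronchospasm crisis: the bronchospasm crisis ← the progressive tachycardia episode ← the mild anemia onset.
A separate upstream branch: the bronchospasm crisis ← the transient anemia onset.
Each of those chain origins has no stated cause.

the mild anemia onset, the transient anemia onset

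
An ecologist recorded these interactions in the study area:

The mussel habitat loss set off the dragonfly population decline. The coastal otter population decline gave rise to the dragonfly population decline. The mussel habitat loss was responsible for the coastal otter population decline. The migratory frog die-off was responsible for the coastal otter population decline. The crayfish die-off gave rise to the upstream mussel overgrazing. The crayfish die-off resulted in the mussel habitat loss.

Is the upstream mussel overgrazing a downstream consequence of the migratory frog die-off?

No

The migratory frog die-off leads to the coastal otter population decline, the dragonfly population decline; the upstream mussel overgrazing is not among them.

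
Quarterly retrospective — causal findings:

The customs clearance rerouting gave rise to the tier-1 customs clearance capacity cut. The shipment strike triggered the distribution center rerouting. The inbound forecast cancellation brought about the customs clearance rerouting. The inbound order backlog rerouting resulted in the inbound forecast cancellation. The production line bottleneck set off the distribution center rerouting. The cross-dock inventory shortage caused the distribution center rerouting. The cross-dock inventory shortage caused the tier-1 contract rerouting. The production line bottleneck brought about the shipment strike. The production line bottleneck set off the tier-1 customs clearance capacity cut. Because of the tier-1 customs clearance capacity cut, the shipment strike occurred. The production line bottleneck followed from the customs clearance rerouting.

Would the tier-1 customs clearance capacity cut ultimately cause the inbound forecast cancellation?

The tier-1 customs clearance capacity cut leads to the shipment strike, the distribution center rerouting; the inbound forecast cancellation is not among them.

No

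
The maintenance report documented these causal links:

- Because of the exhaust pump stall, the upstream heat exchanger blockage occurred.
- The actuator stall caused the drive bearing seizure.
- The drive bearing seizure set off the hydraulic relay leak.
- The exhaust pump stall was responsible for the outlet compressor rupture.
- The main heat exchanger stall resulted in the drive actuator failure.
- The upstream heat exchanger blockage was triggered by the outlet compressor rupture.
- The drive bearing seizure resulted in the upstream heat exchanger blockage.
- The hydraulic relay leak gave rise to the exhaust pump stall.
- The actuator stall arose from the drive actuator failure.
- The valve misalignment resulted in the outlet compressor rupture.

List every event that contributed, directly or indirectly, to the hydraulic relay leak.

the actuator stall, the drive actuator failure, the drive bearing seizure, the main heat exchanger stall

Immediate cause of the hydraulic relay leak: the drive bearing seizure.
Further upstream: the main heat exchanger stall, the drive actuator failure, the actuator stall.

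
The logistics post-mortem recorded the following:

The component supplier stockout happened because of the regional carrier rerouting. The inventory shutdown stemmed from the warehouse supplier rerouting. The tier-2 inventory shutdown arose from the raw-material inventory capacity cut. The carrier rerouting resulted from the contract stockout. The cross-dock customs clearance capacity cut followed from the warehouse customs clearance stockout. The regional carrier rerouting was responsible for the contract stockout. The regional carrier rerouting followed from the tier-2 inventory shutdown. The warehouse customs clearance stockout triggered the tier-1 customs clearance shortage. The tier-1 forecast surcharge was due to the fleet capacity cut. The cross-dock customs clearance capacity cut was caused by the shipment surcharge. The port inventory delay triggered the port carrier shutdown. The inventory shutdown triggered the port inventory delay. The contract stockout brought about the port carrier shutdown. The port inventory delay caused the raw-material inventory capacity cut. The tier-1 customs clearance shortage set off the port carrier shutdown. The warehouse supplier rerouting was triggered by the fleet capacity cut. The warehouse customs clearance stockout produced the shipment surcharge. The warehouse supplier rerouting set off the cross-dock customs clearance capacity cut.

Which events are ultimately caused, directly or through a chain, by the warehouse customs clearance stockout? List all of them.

the cross-dock customs clearance capacity cut, the port carrier shutdown, the shipment surcharge, the tier-1 customs clearance shortage

Direct effects: the shipment surcharge, the cross-dock customs clearance capacity cut, the tier-1 customs clearance shortage.
2 steps out: the port carrier shutdown.
Not reachable from it: the fleet capacity cut, the tier-1 forecast surcharge, the warehouse supplier rerouting, the inventory shutdown, the port inventory delay, the raw-material inventory capacity cut, the tier-2 inventory shutdown, the regional carrier rerouting, the contract stockout, the carrier rerouting, the component supplier stockout.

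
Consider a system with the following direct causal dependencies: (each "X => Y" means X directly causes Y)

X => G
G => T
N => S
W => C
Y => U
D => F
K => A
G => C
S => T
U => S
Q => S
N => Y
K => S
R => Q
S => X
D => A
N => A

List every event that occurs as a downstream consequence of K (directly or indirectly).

Direct effects: A, S.
2 steps out: X, T.
3 steps out: G.
4 steps out: C.
Not reachable from it: D, N, R, Y, U, Q, F, W.

A, C, G, S, T, X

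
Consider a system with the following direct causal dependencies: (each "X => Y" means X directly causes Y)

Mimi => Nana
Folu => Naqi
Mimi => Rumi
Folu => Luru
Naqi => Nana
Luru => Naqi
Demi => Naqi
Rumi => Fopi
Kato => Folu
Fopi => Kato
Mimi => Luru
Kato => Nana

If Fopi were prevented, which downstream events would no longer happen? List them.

Downstream of Fopi: Kato, Folu, Luru, Naqi, Nana.
Of those, still caused via another path: Luru, Naqi, Nana.
The remainder have no surviving cause.

Folu, Kato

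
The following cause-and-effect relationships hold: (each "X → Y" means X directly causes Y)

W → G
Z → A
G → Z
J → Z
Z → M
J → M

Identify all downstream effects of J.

A, M, Z

Direct effects: Z, M.
2 steps out: A.
Not reachable from it: W, G.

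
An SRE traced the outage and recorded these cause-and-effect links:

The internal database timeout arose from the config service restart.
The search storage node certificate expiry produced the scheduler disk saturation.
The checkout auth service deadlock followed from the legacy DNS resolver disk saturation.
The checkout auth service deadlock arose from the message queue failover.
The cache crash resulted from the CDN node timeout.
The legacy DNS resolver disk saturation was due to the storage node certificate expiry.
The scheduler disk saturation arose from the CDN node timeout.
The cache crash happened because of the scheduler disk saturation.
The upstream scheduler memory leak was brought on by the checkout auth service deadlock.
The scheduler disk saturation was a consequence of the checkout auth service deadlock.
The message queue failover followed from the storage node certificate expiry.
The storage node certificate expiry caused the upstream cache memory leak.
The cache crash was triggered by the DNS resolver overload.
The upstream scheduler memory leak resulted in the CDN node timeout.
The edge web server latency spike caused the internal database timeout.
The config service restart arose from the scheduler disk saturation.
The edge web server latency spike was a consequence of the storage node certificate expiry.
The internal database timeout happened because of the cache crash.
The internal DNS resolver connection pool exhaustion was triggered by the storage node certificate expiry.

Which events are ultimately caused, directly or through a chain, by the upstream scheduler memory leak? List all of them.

the CDN node timeout, the cache crash, the config service restart, the internal database timeout, the scheduler disk saturation

Direct effects: the CDN node timeout.
2 steps out: the scheduler disk saturation, the cache crash.
3 steps out: the config service restart, the internal database timeout.
Not reachable from it: the storage node certificate expiry, the message queue failover, the legacy DNS resolver disk saturation, the upstream cache memory leak, the internal DNS resolver connection pool exhaustion, the edge web server latency spike, the search storage node certificate expiry, the DNS resolver overload, the checkout auth service deadlock.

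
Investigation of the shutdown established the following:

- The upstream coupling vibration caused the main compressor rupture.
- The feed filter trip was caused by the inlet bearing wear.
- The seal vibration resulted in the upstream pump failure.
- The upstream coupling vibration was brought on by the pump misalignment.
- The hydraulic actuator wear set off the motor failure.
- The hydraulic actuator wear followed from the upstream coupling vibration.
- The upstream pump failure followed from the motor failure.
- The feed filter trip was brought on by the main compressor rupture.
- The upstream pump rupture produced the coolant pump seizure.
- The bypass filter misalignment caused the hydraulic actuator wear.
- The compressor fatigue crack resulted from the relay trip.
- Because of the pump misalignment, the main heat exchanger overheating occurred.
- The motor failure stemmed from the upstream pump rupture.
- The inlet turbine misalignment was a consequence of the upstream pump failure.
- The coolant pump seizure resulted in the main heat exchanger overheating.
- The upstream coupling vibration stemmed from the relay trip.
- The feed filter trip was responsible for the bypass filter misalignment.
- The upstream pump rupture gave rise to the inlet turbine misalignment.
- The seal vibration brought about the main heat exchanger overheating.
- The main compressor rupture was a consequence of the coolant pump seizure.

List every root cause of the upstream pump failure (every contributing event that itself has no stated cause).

Tracing upstream from the upstream pump failure: the upstream pump failure ← the motor failure ← the hydraulic actuator wear ← the bypass filter misalignment ← the feed filter trip ← the inlet bearing wear.
A separate upstream branch: the upstream pump failure ← the motor failure ← the hydraulic actuator wear ← the upstream coupling vibration ← the relay trip.
A separate upstream branch: the upstream pump failure ← the seal vibration.
A separate upstream branch: the upstream pump failure ← the motor failure ← the upstream pump rupture.
A separate upstream branch: the upstream pump failure ← the motor failure ← the hydraulic actuator wear ← the upstream coupling vibration ← the pump misalignment.
Each of those chain origins has no stated cause.

the inlet bearing wear, the pump misalignment, the relay trip, the seal vibration, the upstream pump rupture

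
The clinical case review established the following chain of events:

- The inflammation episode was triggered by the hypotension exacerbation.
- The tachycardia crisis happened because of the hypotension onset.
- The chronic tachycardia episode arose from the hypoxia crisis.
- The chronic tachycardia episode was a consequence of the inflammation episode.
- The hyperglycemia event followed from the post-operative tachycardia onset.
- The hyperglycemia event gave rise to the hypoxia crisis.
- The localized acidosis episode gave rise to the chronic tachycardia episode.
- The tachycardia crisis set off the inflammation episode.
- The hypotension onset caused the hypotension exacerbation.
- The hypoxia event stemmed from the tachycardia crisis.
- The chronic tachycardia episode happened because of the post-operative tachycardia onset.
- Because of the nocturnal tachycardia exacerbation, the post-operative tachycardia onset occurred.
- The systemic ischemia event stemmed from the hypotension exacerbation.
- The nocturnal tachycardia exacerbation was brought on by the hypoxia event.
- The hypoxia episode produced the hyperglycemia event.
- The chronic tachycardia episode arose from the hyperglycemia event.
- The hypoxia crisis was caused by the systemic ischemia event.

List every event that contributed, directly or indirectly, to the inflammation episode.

Immediate causes of the inflammation episode: the hypotension exacerbation, the tachycardia crisis.
Further upstream: the hypotension onset.

the hypotension exacerbation, the hypotension onset, the tachycardia crisis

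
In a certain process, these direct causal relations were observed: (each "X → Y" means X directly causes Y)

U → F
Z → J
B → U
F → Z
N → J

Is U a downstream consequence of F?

F leads to Z, J; U is not among them.

No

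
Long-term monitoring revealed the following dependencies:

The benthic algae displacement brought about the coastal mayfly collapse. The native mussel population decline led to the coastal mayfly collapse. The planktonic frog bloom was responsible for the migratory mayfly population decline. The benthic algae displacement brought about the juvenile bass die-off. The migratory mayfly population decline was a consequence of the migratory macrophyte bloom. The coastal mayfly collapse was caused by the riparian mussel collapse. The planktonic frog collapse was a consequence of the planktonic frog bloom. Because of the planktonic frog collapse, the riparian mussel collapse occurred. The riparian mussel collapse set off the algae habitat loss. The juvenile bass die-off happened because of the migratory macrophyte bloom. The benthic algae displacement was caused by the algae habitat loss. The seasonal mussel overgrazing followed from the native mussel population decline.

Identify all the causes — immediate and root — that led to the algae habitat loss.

Immediate cause of the algae habitat loss: the riparian mussel collapse.
Further upstream: the planktonic frog bloom, the planktonic frog collapse.

the planktonic frog bloom, the planktonic frog collapse, the riparian mussel collapse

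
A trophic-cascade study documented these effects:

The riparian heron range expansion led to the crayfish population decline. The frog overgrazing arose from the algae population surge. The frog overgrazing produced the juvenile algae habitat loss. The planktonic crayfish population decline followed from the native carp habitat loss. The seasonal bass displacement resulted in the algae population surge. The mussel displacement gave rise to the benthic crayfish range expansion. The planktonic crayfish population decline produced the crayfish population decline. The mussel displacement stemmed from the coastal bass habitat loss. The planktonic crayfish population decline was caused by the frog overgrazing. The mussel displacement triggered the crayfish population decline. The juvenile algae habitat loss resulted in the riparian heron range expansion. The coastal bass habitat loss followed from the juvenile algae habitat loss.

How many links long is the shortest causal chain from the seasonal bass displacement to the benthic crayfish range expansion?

Shortest chain: the seasonal bass displacement → the algae population surge → the frog overgrazing → the juvenile algae habitat loss → the coastal bass habitat loss → the mussel displacement → the benthic crayfish range expansion.

6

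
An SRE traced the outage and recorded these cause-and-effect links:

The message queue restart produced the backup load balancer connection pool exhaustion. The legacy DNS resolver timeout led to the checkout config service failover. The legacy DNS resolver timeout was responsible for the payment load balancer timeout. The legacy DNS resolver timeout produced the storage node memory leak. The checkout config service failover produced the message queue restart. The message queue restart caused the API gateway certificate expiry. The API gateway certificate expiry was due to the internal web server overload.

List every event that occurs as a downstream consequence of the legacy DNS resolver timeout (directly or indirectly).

the API gateway certificate expiry, the backup load balancer connection pool exhaustion, the checkout config service failover, the message queue restart, the payment load balancer timeout, the storage node memory leak

Direct effects: the storage node memory leak, the checkout config service failover, the payment load balancer timeout.
2 steps out: the message queue restart.
3 steps out: the API gateway certificate expiry, the backup load balancer connection pool exhaustion.
Not reachable from it: the internal web server overload.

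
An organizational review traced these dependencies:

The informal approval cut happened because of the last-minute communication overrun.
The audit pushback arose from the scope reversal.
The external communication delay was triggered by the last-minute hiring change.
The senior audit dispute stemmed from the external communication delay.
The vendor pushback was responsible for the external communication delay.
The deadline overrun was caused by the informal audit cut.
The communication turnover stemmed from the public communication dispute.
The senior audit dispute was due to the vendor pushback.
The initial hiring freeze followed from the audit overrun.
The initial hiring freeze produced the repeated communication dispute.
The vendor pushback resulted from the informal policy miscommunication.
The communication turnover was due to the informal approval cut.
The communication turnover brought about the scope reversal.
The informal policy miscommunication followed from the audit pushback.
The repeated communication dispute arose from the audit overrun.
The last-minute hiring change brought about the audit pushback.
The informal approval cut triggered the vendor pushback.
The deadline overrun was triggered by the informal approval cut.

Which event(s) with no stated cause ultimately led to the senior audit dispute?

Tracing upstream from the senior audit dispute: the senior audit dispute ← the external communication delay ← the last-minute hiring change.
A separate upstream branch: the senior audit dispute ← the vendor pushback ← the informal approval cut ← the last-minute communication overrun.
A separate upstream branch: the senior audit dispute ← the vendor pushback ← the informal policy miscommunication ← the audit pushback ← the scope reversal ← the communication turnover ← the public communication dispute.
Each of those chain origins has no stated cause.

the last-minute communication overrun, the last-minute hiring change, the public communication dispute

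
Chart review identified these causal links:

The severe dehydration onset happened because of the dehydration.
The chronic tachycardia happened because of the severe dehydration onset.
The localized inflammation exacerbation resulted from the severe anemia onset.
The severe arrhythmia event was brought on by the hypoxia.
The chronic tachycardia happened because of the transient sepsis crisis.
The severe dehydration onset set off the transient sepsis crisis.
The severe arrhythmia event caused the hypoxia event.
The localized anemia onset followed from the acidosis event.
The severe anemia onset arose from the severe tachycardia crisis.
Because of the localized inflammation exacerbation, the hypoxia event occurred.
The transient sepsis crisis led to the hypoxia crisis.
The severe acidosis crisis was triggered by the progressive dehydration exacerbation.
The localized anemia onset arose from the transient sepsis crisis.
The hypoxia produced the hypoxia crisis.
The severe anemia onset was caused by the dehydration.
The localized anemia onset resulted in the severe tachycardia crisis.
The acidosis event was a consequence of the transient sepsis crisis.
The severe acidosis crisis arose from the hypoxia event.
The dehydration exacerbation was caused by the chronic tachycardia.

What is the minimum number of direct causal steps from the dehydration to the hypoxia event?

3

Shortest chain: the dehydration → the severe anemia onset → the localized inflammation exacerbation → the hypoxia event.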